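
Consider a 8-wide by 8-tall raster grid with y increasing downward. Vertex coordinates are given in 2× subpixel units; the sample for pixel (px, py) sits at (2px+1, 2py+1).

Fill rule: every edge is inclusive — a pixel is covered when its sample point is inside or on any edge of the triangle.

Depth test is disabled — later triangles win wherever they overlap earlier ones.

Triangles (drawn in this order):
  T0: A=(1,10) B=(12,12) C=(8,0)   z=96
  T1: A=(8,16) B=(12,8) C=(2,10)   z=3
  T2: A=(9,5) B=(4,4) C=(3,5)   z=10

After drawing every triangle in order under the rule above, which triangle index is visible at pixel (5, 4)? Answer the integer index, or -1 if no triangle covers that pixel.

T0:
  2·area = 124  (B↔C swapped to make it positive)
  edge (1, 10)→(8, 0): d=(7,-10) inclusive
  edge (8, 0)→(12, 12): d=(4,12) inclusive
  edge (12, 12)→(1, 10): d=(-11,-2) inclusive
    (3,1)@(7, 3): e=[11,24,89] → #
    (4,1)@(9, 3): e=[31,0,93] → #  [on edge]
    (5,1)@(11, 3): e=[51,-24,97] → ·
    (2,2)@(5, 5): e=[5,56,63] → #
    (5,2)@(11, 5): e=[65,-16,75] → ·
    (2,3)@(5, 7): e=[19,64,41] → #
    (5,3)@(11, 7): e=[79,-8,53] → ·
    (1,4)@(3, 9): e=[13,96,15] → #
    (5,4)@(11, 9): e=[93,0,31] → #  [on edge]
    (6,4)@(13, 9): e=[113,-24,35] → ·
    (1,5)@(3, 11): e=[27,104,-7] → ·
    (2,5)@(5, 11): e=[47,80,-3] → ·
    (6,7)@(13, 15): e=[155,0,-31] → ·  [on edge]
  covered (16 px):
    · · · · · · · ·
    · · · # # · · ·
    · · # # # · · ·
    · · # # # · · ·
    · # # # # # · ·
    · · · # # # · ·
    · · · · · · · ·
    · · · · · · · ·
T1:
  2·area = 72  (B↔C swapped to make it positive)
  edge (8, 16)→(2, 10): d=(-6,-6) inclusive
  edge (2, 10)→(12, 8): d=(10,-2) inclusive
  edge (12, 8)→(8, 16): d=(-4,8) inclusive
    (0,4)@(1, 9): e=[0,-12,84] → ·  [on edge]
    (3,4)@(7, 9): e=[36,0,36] → #  [on edge]
    (4,4)@(9, 9): e=[48,4,20] → #
    (5,4)@(11, 9): e=[60,8,4] → #
    (6,4)@(13, 9): e=[72,12,-12] → ·
    (1,5)@(3, 11): e=[0,12,60] → #  [on edge]
    (2,5)@(5, 11): e=[12,16,44] → #
    (5,5)@(11, 11): e=[48,28,-4] → ·
    (1,6)@(3, 13): e=[-12,32,52] → ·
    (2,6)@(5, 13): e=[0,36,36] → #  [on edge]
    (5,6)@(11, 13): e=[36,48,-12] → ·
    (2,7)@(5, 15): e=[-12,56,28] → ·
    (3,7)@(7, 15): e=[0,60,12] → #  [on edge]
  covered (11 px):
    · · · · · · · ·
    · · · · · · · ·
    · · · · · · · ·
    · · · · · · · ·
    · · · # # # · ·
    · # # # # · · ·
    · · # # # · · ·
    · · · # · · · ·
T2:
  2·area = 6  (B↔C swapped to make it positive)
  edge (9, 5)→(3, 5): d=(-6,0) inclusive
  edge (3, 5)→(4, 4): d=(1,-1) inclusive
  edge (4, 4)→(9, 5): d=(5,1) inclusive
    (3,0)@(7, 1): e=[24,0,-18] → ·  [on edge]
    (2,1)@(5, 3): e=[12,0,-6] → ·  [on edge]
    (0,2)@(1, 5): e=[0,-2,8] → ·  [on edge]
    (1,2)@(3, 5): e=[0,0,6] → #  [on edge]
    (2,2)@(5, 5): e=[0,2,4] → #  [on edge]
    (3,2)@(7, 5): e=[0,4,2] → #  [on edge]
    (4,2)@(9, 5): e=[0,6,0] → #  [on edge]
    (5,2)@(11, 5): e=[0,8,-2] → ·  [on edge]
    (6,2)@(13, 5): e=[0,10,-4] → ·  [on edge]
    (7,2)@(15, 5): e=[0,12,-6] → ·  [on edge]
    (0,3)@(1, 7): e=[-12,0,18] → ·  [on edge]
    (1,3)@(3, 7): e=[-12,2,16] → ·
  covered (4 px):
    · · · · · · · ·
    · · · · · · · ·
    · # # # # · · ·
    · · · · · · · ·
    · · · · · · · ·
    · · · · · · · ·
    · · · · · · · ·
    · · · · · · · ·

Z-buffer (winner per pixel, '.' = empty):
  . . . . . . . .
  . . . 0 0 . . .
  . 2 2 2 2 . . .
  . . 0 0 0 . . .
  . 0 0 1 1 1 . .
  . 1 1 1 1 0 . .
  . . 1 1 1 . . .
  . . . 1 . . . .

Final: 1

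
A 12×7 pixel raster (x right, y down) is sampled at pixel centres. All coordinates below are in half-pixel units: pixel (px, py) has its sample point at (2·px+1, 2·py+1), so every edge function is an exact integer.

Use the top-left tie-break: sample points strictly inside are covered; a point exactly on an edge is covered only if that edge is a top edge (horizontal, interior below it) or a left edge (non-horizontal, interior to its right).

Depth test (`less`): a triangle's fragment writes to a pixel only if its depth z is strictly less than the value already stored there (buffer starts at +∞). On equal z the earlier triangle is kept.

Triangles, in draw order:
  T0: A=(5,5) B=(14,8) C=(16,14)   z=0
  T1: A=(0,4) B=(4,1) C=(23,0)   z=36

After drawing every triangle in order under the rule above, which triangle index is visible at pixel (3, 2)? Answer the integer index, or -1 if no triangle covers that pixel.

T0:
  2·area = 48
  edge (5, 5)→(14, 8): d=(9,3) right/bottom  bias=-1
  edge (14, 8)→(16, 14): d=(2,6) right/bottom  bias=-1
  edge (16, 14)→(5, 5): d=(-11,-9) top-left  bias=+0
    (2,2)@(5, 5): e=[0,48,0] → .  [on edge]
    (6,2)@(13, 5): e=[-24,0,72] → .  [on edge]
    (4,3)@(9, 7): e=[6,28,14] → X
    (5,3)@(11, 7): e=[0,16,32] → .  [on edge]
    (4,4)@(9, 9): e=[24,32,-8] → .
    (5,4)@(11, 9): e=[18,20,10] → X
    (6,4)@(13, 9): e=[12,8,28] → X
    (7,4)@(15, 9): e=[6,-4,46] → .
    (8,4)@(17, 9): e=[0,-16,64] → .  [on edge]
    (5,5)@(11, 11): e=[36,24,-12] → .
    (6,5)@(13, 11): e=[30,12,6] → X
    (7,5)@(15, 11): e=[24,0,24] → .  [on edge]
    (11,5)@(23, 11): e=[0,-48,96] → .  [on edge]
  covered (5 px):
    . . . . . . . . . . . .
    . . . . . . . . . . . .
    . . . . . . . . . . . .
    . . . . X . . . . . . .
    . . . . . X X . . . . .
    . . . . . . X . . . . .
    . . . . . . . X . . . .
T1:
  2·area = 53
  edge (0, 4)→(4, 1): d=(4,-3) top-left  bias=+0
  edge (4, 1)→(23, 0): d=(19,-1) top-left  bias=+0
  edge (23, 0)→(0, 4): d=(-23,4) right/bottom  bias=-1
    (2,0)@(5, 1): e=[3,1,49] → X
    (3,0)@(7, 1): e=[9,3,41] → X
    (4,0)@(9, 1): e=[15,5,33] → X
    (5,0)@(11, 1): e=[21,7,25] → X
    (6,0)@(13, 1): e=[27,9,17] → X
    (7,0)@(15, 1): e=[33,11,9] → X
    (8,0)@(17, 1): e=[39,13,1] → X
    (9,0)@(19, 1): e=[45,15,-7] → .
    (1,1)@(3, 3): e=[5,37,11] → X
    (3,1)@(7, 3): e=[17,41,-5] → .
    (4,1)@(9, 3): e=[23,43,-13] → .
    (5,1)@(11, 3): e=[29,45,-21] → .
  covered (9 px):
    . . X X X X X X X . . .
    . X X . . . . . . . . .
    . . . . . . . . . . . .
    . . . . . . . . . . . .
    . . . . . . . . . . . .
    . . . . . . . . . . . .
    . . . . . . . . . . . .

Z-buffer (winner per pixel, '.' = empty):
  . . 1 1 1 1 1 1 1 . . .
  . 1 1 . . . . . . . . .
  . . . . . . . . . . . .
  . . . . 0 . . . . . . .
  . . . . . 0 0 . . . . .
  . . . . . . 0 . . . . .
  . . . . . . . 0 . . . .

Answer: -1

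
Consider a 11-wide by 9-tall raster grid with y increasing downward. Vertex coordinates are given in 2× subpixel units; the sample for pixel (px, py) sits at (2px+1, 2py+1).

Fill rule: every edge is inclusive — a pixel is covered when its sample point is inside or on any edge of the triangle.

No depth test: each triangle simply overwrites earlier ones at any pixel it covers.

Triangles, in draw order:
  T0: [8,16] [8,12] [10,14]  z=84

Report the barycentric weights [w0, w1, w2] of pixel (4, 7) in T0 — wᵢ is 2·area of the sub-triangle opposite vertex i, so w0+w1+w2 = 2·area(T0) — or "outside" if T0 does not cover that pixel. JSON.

T0:
  2·area = 8
  edge (8, 16)→(8, 12): d=(0,-4) inclusive
  edge (8, 12)→(10, 14): d=(2,2) inclusive
  edge (10, 14)→(8, 16): d=(-2,2) inclusive
    (10,1)@(21, 3): e=[52,-44,0] → ·  [on edge]
    (0,2)@(1, 5): e=[-28,0,36] → ·  [on edge]
    (9,2)@(19, 5): e=[44,-36,0] → ·  [on edge]
    (1,3)@(3, 7): e=[-20,0,28] → ·  [on edge]
    (8,3)@(17, 7): e=[36,-28,0] → ·  [on edge]
    (2,4)@(5, 9): e=[-12,0,20] → ·  [on edge]
    (7,4)@(15, 9): e=[28,-20,0] → ·  [on edge]
    (3,5)@(7, 11): e=[-4,0,12] → ·  [on edge]
    (6,5)@(13, 11): e=[20,-12,0] → ·  [on edge]
    (4,6)@(9, 13): e=[4,0,4] → #  [on edge]
    (5,6)@(11, 13): e=[12,-4,0] → ·  [on edge]
    (4,7)@(9, 15): e=[4,4,0] → #  [on edge]
    (5,7)@(11, 15): e=[12,0,-4] → ·  [on edge]
    (3,8)@(7, 17): e=[-4,12,0] → ·  [on edge]
    (6,8)@(13, 17): e=[20,0,-12] → ·  [on edge]
  covered (2 px):
    · · · · · · · · · · ·
    · · · · · · · · · · ·
    · · · · · · · · · · ·
    · · · · · · · · · · ·
    · · · · · · · · · · ·
    · · · · · · · · · · ·
    · · · · # · · · · · ·
    · · · · # · · · · · ·
    · · · · · · · · · · ·

Final: [4,0,4]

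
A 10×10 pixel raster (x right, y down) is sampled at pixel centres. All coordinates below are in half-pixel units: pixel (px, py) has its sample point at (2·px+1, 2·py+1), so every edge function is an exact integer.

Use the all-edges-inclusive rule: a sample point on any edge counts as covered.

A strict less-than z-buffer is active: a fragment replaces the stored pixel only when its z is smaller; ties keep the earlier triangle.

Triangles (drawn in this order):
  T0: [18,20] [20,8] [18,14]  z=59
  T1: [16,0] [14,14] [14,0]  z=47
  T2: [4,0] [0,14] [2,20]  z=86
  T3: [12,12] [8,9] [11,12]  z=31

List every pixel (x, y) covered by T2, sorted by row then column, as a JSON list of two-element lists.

T0:
  2·area = 12  (B↔C swapped to make it positive)
  edge (18, 20)→(18, 14): d=(0,-6) inclusive
  edge (18, 14)→(20, 8): d=(2,-6) inclusive
  edge (20, 8)→(18, 20): d=(-2,12) inclusive
    (9,5)@(19, 11): e=[6,0,6] → X  [on edge]
    (9,6)@(19, 13): e=[6,4,2] → X
    (9,7)@(19, 15): e=[6,8,-2] → .
    (8,8)@(17, 17): e=[-6,0,18] → .  [on edge]
  covered (2 px):
    . . . . . . . . . .
    . . . . . . . . . .
    . . . . . . . . . .
    . . . . . . . . . .
    . . . . . . . . . .
    . . . . . . . . . X
    . . . . . . . . . X
    . . . . . . . . . .
    . . . . . . . . . .
    . . . . . . . . . .
T1:
  2·area = 28
  edge (16, 0)→(14, 14): d=(-2,14) inclusive
  edge (14, 14)→(14, 0): d=(0,-14) inclusive
  edge (14, 0)→(16, 0): d=(2,0) inclusive
    (7,0)@(15, 1): e=[12,14,2] → X
    (8,0)@(17, 1): e=[-16,42,2] → .
    (7,1)@(15, 3): e=[8,14,6] → X
    (8,1)@(17, 3): e=[-20,42,6] → .
    (7,2)@(15, 5): e=[4,14,10] → X
    (8,2)@(17, 5): e=[-24,42,10] → .
    (7,3)@(15, 7): e=[0,14,14] → X  [on edge]
    (8,3)@(17, 7): e=[-28,42,14] → .
    (7,4)@(15, 9): e=[-4,14,18] → .
  covered (4 px):
    . . . . . . . X . .
    . . . . . . . X . .
    . . . . . . . X . .
    . . . . . . . X . .
    . . . . . . . . . .
    . . . . . . . . . .
    . . . . . . . . . .
    . . . . . . . . . .
    . . . . . . . . . .
    . . . . . . . . . .
T2:
  2·area = 52  (B↔C swapped to make it positive)
  edge (4, 0)→(2, 20): d=(-2,20) inclusive
  edge (2, 20)→(0, 14): d=(-2,-6) inclusive
  edge (0, 14)→(4, 0): d=(4,-14) inclusive
    (1,2)@(3, 5): e=[10,36,6] → X
    (2,2)@(5, 5): e=[-30,48,34] → .
    (1,3)@(3, 7): e=[6,32,14] → X
    (2,3)@(5, 7): e=[-34,44,42] → .
    (1,4)@(3, 9): e=[2,28,22] → X
    (2,4)@(5, 9): e=[-38,40,50] → .
    (0,5)@(1, 11): e=[38,12,2] → X
    (1,5)@(3, 11): e=[-2,24,30] → .
    (0,6)@(1, 13): e=[34,8,10] → X
    (1,6)@(3, 13): e=[-6,20,38] → .
    (0,7)@(1, 15): e=[30,4,18] → X
    (1,7)@(3, 15): e=[-10,16,46] → .
    (0,8)@(1, 17): e=[26,0,26] → X  [on edge]
  covered (7 px):
    . . . . . . . . . .
    . . . . . . . . . .
    . X . . . . . . . .
    . X . . . . . . . .
    . X . . . . . . . .
    X . . . . . . . . .
    X . . . . . . . . .
    X . . . . . . . . .
    X . . . . . . . . .
    . . . . . . . . . .
T3:
  2·area = 3  (B↔C swapped to make it positive)
  edge (12, 12)→(11, 12): d=(-1,0) inclusive
  edge (11, 12)→(8, 9): d=(-3,-3) inclusive
  edge (8, 9)→(12, 12): d=(4,3) inclusive
  covered (0 px):
    . . . . . . . . . .
    . . . . . . . . . .
    . . . . . . . . . .
    . . . . . . . . . .
    . . . . . . . . . .
    . . . . . . . . . .
    . . . . . . . . . .
    . . . . . . . . . .
    . . . . . . . . . .
    . . . . . . . . . .

Answer: [[1,2],[1,3],[1,4],[0,5],[0,6],[0,7],[0,8]]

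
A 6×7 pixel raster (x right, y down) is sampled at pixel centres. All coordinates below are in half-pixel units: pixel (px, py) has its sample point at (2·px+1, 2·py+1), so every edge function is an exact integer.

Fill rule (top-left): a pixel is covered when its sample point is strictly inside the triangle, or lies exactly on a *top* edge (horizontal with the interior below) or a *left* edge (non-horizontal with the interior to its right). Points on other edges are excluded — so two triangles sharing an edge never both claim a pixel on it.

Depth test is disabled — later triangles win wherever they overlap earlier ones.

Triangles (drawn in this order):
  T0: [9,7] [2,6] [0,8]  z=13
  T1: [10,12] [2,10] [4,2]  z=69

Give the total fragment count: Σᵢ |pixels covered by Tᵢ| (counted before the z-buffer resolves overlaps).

T0:
  2·area = 16  (B↔C swapped to make it positive)
  edge (9, 7)→(0, 8): d=(-9,1) right/bottom  bias=-1
  edge (0, 8)→(2, 6): d=(2,-2) top-left  bias=+0
  edge (2, 6)→(9, 7): d=(7,1) right/bottom  bias=-1
    (3,0)@(7, 1): e=[56,0,-40] → .  [on edge]
    (2,1)@(5, 3): e=[40,0,-24] → .  [on edge]
    (1,2)@(3, 5): e=[24,0,-8] → .  [on edge]
    (0,3)@(1, 7): e=[8,0,8] → X  [on edge]
    (1,3)@(3, 7): e=[6,4,6] → X
    (2,3)@(5, 7): e=[4,8,4] → X
    (3,3)@(7, 7): e=[2,12,2] → X
    (4,3)@(9, 7): e=[0,16,0] → .  [on edge]
    (0,4)@(1, 9): e=[-10,4,22] → .
    (1,4)@(3, 9): e=[-12,8,20] → .
    (2,4)@(5, 9): e=[-14,12,18] → .
    (3,4)@(7, 9): e=[-16,16,16] → .
  covered (4 px):
    . . . . . .
    . . . . . .
    . . . . . .
    X X X X . .
    . . . . . .
    . . . . . .
    . . . . . .
T1:
  2·area = 68
  edge (10, 12)→(2, 10): d=(-8,-2) top-left  bias=+0
  edge (2, 10)→(4, 2): d=(2,-8) top-left  bias=+0
  edge (4, 2)→(10, 12): d=(6,10) right/bottom  bias=-1
    (2,2)@(5, 5): e=[46,14,8] → X
    (3,2)@(7, 5): e=[50,30,-12] → .
    (1,3)@(3, 7): e=[26,2,40] → X
    (3,3)@(7, 7): e=[34,34,0] → .  [on edge]
    (1,4)@(3, 9): e=[10,6,52] → X
    (3,4)@(7, 9): e=[18,38,12] → X
    (4,4)@(9, 9): e=[22,54,-8] → .
    (1,5)@(3, 11): e=[-6,10,64] → .
    (2,5)@(5, 11): e=[-2,26,44] → .
    (3,5)@(7, 11): e=[2,42,24] → X
    (4,5)@(9, 11): e=[6,58,4] → X
    (5,5)@(11, 11): e=[10,74,-16] → .
  covered (8 px):
    . . . . . .
    . . . . . .
    . . X . . .
    . X X . . .
    . X X X . .
    . . . X X .
    . . . . . .

Answer: 12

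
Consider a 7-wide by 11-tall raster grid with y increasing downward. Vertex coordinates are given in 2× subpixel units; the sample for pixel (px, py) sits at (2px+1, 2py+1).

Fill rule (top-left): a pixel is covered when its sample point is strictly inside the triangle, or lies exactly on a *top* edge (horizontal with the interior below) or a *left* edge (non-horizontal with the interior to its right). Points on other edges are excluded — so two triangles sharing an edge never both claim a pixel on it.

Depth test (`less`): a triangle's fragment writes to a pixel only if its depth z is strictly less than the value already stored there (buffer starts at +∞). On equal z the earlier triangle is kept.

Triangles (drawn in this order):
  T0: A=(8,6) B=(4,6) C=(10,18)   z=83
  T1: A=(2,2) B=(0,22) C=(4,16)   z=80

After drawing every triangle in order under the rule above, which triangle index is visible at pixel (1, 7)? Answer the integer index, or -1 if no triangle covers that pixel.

T0:
  2·area = 48  (B↔C swapped to make it positive)
  edge (8, 6)→(10, 18): d=(2,12) right/bottom  bias=-1
  edge (10, 18)→(4, 6): d=(-6,-12) top-left  bias=+0
  edge (4, 6)→(8, 6): d=(4,0) top-left  bias=+0
    (2,3)@(5, 7): e=[38,6,4] → █
    (3,3)@(7, 7): e=[14,30,4] → █
    (4,3)@(9, 7): e=[-10,54,4] → ·
    (2,4)@(5, 9): e=[42,-6,12] → ·
    (3,4)@(7, 9): e=[18,18,12] → █
    (4,4)@(9, 9): e=[-6,42,12] → ·
    (3,5)@(7, 11): e=[22,6,20] → █
    (4,5)@(9, 11): e=[-2,30,20] → ·
    (3,6)@(7, 13): e=[26,-6,28] → ·
    (4,6)@(9, 13): e=[2,18,28] → █
    (5,6)@(11, 13): e=[-22,42,28] → ·
    (4,7)@(9, 15): e=[6,6,36] → █
  covered (6 px):
    · · · · · · ·
    · · · · · · ·
    · · · · · · ·
    · · █ █ · · ·
    · · · █ · · ·
    · · · █ · · ·
    · · · · █ · ·
    · · · · █ · ·
    · · · · · · ·
    · · · · · · ·
    · · · · · · ·
T1:
  2·area = 68  (B↔C swapped to make it positive)
  edge (2, 2)→(4, 16): d=(2,14) right/bottom  bias=-1
  edge (4, 16)→(0, 22): d=(-4,6) right/bottom  bias=-1
  edge (0, 22)→(2, 2): d=(2,-20) top-left  bias=+0
    (1,4)@(3, 9): e=[0,34,34] → ·  [on edge]
    (1,5)@(3, 11): e=[4,26,38] → █
    (2,5)@(5, 11): e=[-24,14,78] → ·
    (0,6)@(1, 13): e=[36,30,2] → █
    (2,6)@(5, 13): e=[-20,6,82] → ·
    (0,7)@(1, 15): e=[40,22,6] → █
    (2,7)@(5, 15): e=[-16,-2,86] → ·
    (0,8)@(1, 17): e=[44,14,10] → █
    (2,8)@(5, 17): e=[-12,-10,90] → ·
    (0,9)@(1, 19): e=[48,6,14] → █
    (1,9)@(3, 19): e=[20,-6,54] → ·
    (0,10)@(1, 21): e=[52,-2,18] → ·
  covered (8 px):
    · · · · · · ·
    · · · · · · ·
    · · · · · · ·
    · · · · · · ·
    · · · · · · ·
    · █ · · · · ·
    █ █ · · · · ·
    █ █ · · · · ·
    █ █ · · · · ·
    █ · · · · · ·
    · · · · · · ·

Z-buffer (winner per pixel, '.' = empty):
  . . . . . . .
  . . . . . . .
  . . . . . . .
  . . 0 0 . . .
  . . . 0 . . .
  . 1 . 0 . . .
  1 1 . . 0 . .
  1 1 . . 0 . .
  1 1 . . . . .
  1 . . . . . .
  . . . . . . .

Answer: 1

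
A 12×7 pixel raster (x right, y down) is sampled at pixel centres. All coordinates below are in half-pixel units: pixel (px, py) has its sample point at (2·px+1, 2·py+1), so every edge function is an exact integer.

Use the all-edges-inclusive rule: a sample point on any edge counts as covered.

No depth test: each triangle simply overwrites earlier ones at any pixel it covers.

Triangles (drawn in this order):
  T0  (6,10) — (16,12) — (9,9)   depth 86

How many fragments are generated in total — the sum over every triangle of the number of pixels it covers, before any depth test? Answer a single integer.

T0:
  2·area = 16  (B↔C swapped to make it positive)
  edge (6, 10)→(9, 9): d=(3,-1) inclusive
  edge (9, 9)→(16, 12): d=(7,3) inclusive
  edge (16, 12)→(6, 10): d=(-10,-2) inclusive
    (10,2)@(21, 5): e=[0,-64,80] → ·  [on edge]
    (7,3)@(15, 7): e=[0,-32,48] → ·  [on edge]
    (0,4)@(1, 9): e=[-8,24,0] → ·  [on edge]
    (4,4)@(9, 9): e=[0,0,16] → #  [on edge]
    (5,4)@(11, 9): e=[2,-6,20] → ·
    (1,5)@(3, 11): e=[0,32,-16] → ·  [on edge]
    (4,5)@(9, 11): e=[6,14,-4] → ·
    (5,5)@(11, 11): e=[8,8,0] → #  [on edge]
    (6,5)@(13, 11): e=[10,2,4] → #
    (7,5)@(15, 11): e=[12,-4,8] → ·
    (5,6)@(11, 13): e=[14,22,-20] → ·
    (6,6)@(13, 13): e=[16,16,-16] → ·
    (10,6)@(21, 13): e=[24,-8,0] → ·  [on edge]
  covered (3 px):
    · · · · · · · · · · · ·
    · · · · · · · · · · · ·
    · · · · · · · · · · · ·
    · · · · · · · · · · · ·
    · · · · # · · · · · · ·
    · · · · · # # · · · · ·
    · · · · · · · · · · · ·

Answer: 3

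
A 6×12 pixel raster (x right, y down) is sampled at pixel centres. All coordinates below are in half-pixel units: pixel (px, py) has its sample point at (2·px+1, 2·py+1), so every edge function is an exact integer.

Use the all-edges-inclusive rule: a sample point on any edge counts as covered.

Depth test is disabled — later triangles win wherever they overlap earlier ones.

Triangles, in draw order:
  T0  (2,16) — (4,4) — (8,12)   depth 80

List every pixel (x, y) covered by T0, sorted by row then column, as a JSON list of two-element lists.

T0:
  2·area = 64
  edge (2, 16)→(4, 4): d=(2,-12) inclusive
  edge (4, 4)→(8, 12): d=(4,8) inclusive
  edge (8, 12)→(2, 16): d=(-6,4) inclusive
    (2,3)@(5, 7): e=[18,4,42] → X
    (3,3)@(7, 7): e=[42,-12,34] → .
    (2,4)@(5, 9): e=[22,12,30] → X
    (3,4)@(7, 9): e=[46,-4,22] → .
    (1,5)@(3, 11): e=[2,36,26] → X
    (3,5)@(7, 11): e=[50,4,10] → X
    (4,5)@(9, 11): e=[74,-12,2] → .
    (1,6)@(3, 13): e=[6,44,14] → X
    (3,6)@(7, 13): e=[54,12,-2] → .
    (1,7)@(3, 15): e=[10,52,2] → X
    (2,7)@(5, 15): e=[34,36,-6] → .
    (1,8)@(3, 17): e=[14,60,-10] → .
  covered (8 px):
    . . . . . .
    . . . . . .
    . . . . . .
    . . X . . .
    . . X . . .
    . X X X . .
    . X X . . .
    . X . . . .
    . . . . . .
    . . . . . .
    . . . . . .
    . . . . . .

Final: [[2,3],[2,4],[1,5],[2,5],[3,5],[1,6],[2,6],[1,7]]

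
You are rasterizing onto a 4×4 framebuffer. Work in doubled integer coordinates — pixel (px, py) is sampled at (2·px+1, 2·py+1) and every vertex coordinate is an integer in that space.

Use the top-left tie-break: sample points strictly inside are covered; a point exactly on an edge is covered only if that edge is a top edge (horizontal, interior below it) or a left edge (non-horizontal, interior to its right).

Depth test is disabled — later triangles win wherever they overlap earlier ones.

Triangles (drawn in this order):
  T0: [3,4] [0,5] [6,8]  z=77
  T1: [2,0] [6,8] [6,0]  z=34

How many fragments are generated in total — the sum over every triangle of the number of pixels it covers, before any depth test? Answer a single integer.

T0:
  2·area = 15  (B↔C swapped to make it positive)
  edge (3, 4)→(6, 8): d=(3,4) right/bottom  bias=-1
  edge (6, 8)→(0, 5): d=(-6,-3) top-left  bias=+0
  edge (0, 5)→(3, 4): d=(3,-1) top-left  bias=+0
    (0,2)@(1, 5): e=[11,3,1] → █
    (1,2)@(3, 5): e=[3,9,3] → █
    (2,2)@(5, 5): e=[-5,15,5] → ·
    (0,3)@(1, 7): e=[17,-9,7] → ·
    (1,3)@(3, 7): e=[9,-3,9] → ·
    (2,3)@(5, 7): e=[1,3,11] → █
    (3,3)@(7, 7): e=[-7,9,13] → ·
  covered (3 px):
    · · · ·
    · · · ·
    █ █ · ·
    · · █ ·
T1:
  2·area = 32  (B↔C swapped to make it positive)
  edge (2, 0)→(6, 0): d=(4,0) top-left  bias=+0
  edge (6, 0)→(6, 8): d=(0,8) right/bottom  bias=-1
  edge (6, 8)→(2, 0): d=(-4,-8) top-left  bias=+0
    (1,0)@(3, 1): e=[4,24,4] → █
    (2,0)@(5, 1): e=[4,8,20] → █
    (3,0)@(7, 1): e=[4,-8,36] → ·
    (1,1)@(3, 3): e=[12,24,-4] → ·
    (2,1)@(5, 3): e=[12,8,12] → █
    (3,1)@(7, 3): e=[12,-8,28] → ·
    (2,2)@(5, 5): e=[20,8,4] → █
    (3,2)@(7, 5): e=[20,-8,20] → ·
    (2,3)@(5, 7): e=[28,8,-4] → ·
  covered (4 px):
    · █ █ ·
    · · █ ·
    · · █ ·
    · · · ·

Result: 7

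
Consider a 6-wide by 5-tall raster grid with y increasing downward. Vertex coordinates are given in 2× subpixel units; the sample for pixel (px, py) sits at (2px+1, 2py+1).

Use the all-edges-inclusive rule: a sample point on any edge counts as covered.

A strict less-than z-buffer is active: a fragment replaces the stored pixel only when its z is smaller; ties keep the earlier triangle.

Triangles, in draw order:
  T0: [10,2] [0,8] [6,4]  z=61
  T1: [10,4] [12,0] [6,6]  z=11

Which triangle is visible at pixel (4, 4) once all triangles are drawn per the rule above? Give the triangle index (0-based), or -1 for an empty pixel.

T0:
  2·area = 4
  edge (10, 2)→(0, 8): d=(-10,6) inclusive
  edge (0, 8)→(6, 4): d=(6,-4) inclusive
  edge (6, 4)→(10, 2): d=(4,-2) inclusive
    (2,2)@(5, 5): e=[0,2,2] → #  [on edge]
    (3,2)@(7, 5): e=[-12,10,6] → ·
    (2,3)@(5, 7): e=[-20,14,10] → ·
  covered (1 px):
    · · · · · ·
    · · · · · ·
    · · # · · ·
    · · · · · ·
    · · · · · ·
T1:
  2·area = 12  (B↔C swapped to make it positive)
  edge (10, 4)→(6, 6): d=(-4,2) inclusive
  edge (6, 6)→(12, 0): d=(6,-6) inclusive
  edge (12, 0)→(10, 4): d=(-2,4) inclusive
    (5,0)@(11, 1): e=[10,0,2] → #  [on edge]
    (4,1)@(9, 3): e=[6,0,6] → #  [on edge]
    (5,1)@(11, 3): e=[2,12,-2] → ·
    (3,2)@(7, 5): e=[2,0,10] → #  [on edge]
    (4,2)@(9, 5): e=[-2,12,2] → ·
    (2,3)@(5, 7): e=[-2,0,14] → ·  [on edge]
    (3,3)@(7, 7): e=[-6,12,6] → ·
    (1,4)@(3, 9): e=[-6,0,18] → ·  [on edge]
  covered (3 px):
    · · · · · #
    · · · · # ·
    · · · # · ·
    · · · · · ·
    · · · · · ·

Z-buffer (winner per pixel, '.' = empty):
  . . . . . 1
  . . . . 1 .
  . . 0 1 . .
  . . . . . .
  . . . . . .

Result: -1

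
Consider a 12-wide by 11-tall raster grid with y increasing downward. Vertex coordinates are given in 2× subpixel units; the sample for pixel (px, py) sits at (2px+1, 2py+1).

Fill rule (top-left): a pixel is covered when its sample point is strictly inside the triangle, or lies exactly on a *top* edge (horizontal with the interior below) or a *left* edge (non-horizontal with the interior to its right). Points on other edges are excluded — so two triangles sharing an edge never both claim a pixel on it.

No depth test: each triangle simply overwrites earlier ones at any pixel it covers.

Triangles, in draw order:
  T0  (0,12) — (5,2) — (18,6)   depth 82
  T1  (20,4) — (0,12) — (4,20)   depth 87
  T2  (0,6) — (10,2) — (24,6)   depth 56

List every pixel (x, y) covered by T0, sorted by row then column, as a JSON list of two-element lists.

T0:
  2·area = 150
  edge (0, 12)→(5, 2): d=(5,-10) top-left  bias=+0
  edge (5, 2)→(18, 6): d=(13,4) right/bottom  bias=-1
  edge (18, 6)→(0, 12): d=(-18,6) right/bottom  bias=-1
    (2,1)@(5, 3): e=[5,13,132] → X
    (3,1)@(7, 3): e=[25,5,120] → X
    (4,1)@(9, 3): e=[45,-3,108] → .
    (2,2)@(5, 5): e=[15,39,96] → X
    (4,2)@(9, 5): e=[55,23,72] → X
    (5,2)@(11, 5): e=[75,15,60] → X
    (6,2)@(13, 5): e=[95,7,48] → X
    (7,2)@(15, 5): e=[115,-1,36] → .
    (10,2)@(21, 5): e=[175,-25,0] → .  [on edge]
    (1,3)@(3, 7): e=[5,73,72] → X
    (7,3)@(15, 7): e=[125,25,0] → .  [on edge]
    (1,4)@(3, 9): e=[15,99,36] → X
    (4,4)@(9, 9): e=[75,75,0] → .  [on edge]
    (1,5)@(3, 11): e=[25,125,0] → .  [on edge]
  covered (17 px):
    . . . . . . . . . . . .
    . . X X . . . . . . . .
    . . X X X X X . . . . .
    . X X X X X X . . . . .
    . X X X . . . . . . . .
    X . . . . . . . . . . .
    . . . . . . . . . . . .
    . . . . . . . . . . . .
    . . . . . . . . . . . .
    . . . . . . . . . . . .
    . . . . . . . . . . . .
T1:
  2·area = 192  (B↔C swapped to make it positive)
  edge (20, 4)→(4, 20): d=(-16,16) right/bottom  bias=-1
  edge (4, 20)→(0, 12): d=(-4,-8) top-left  bias=+0
  edge (0, 12)→(20, 4): d=(20,-8) top-left  bias=+0
    (11,0)@(23, 1): e=[0,228,-36] → .  [on edge]
    (10,1)@(21, 3): e=[0,204,-12] → .  [on edge]
    (9,2)@(19, 5): e=[0,180,12] → .  [on edge]
    (6,3)@(13, 7): e=[64,124,4] → X
    (7,3)@(15, 7): e=[32,140,20] → X
    (8,3)@(17, 7): e=[0,156,36] → .  [on edge]
    (4,4)@(9, 9): e=[96,84,12] → X
    (5,4)@(11, 9): e=[64,100,28] → X
    (7,4)@(15, 9): e=[0,132,60] → .  [on edge]
    (1,5)@(3, 11): e=[160,28,4] → X
    (2,5)@(5, 11): e=[128,44,20] → X
    (3,5)@(7, 11): e=[96,60,36] → X
    (6,5)@(13, 11): e=[0,108,84] → .  [on edge]
    (5,6)@(11, 13): e=[0,84,108] → .  [on edge]
    (4,7)@(9, 15): e=[0,60,132] → .  [on edge]
    (3,8)@(7, 17): e=[0,36,156] → .  [on edge]
    (2,9)@(5, 19): e=[0,12,180] → .  [on edge]
    (1,10)@(3, 21): e=[0,-12,204] → .  [on edge]
  covered (20 px):
    . . . . . . . . . . . .
    . . . . . . . . . . . .
    . . . . . . . . . . . .
    . . . . . . X X . . . .
    . . . . X X X . . . . .
    . X X X X X . . . . . .
    X X X X X . . . . . . .
    . X X X . . . . . . . .
    . X X . . . . . . . . .
    . . . . . . . . . . . .
    . . . . . . . . . . . .
T2:
  2·area = 96
  edge (0, 6)→(10, 2): d=(10,-4) top-left  bias=+0
  edge (10, 2)→(24, 6): d=(14,4) right/bottom  bias=-1
  edge (24, 6)→(0, 6): d=(-24,0) right/bottom  bias=-1
    (4,1)@(9, 3): e=[6,18,72] → X
    (5,1)@(11, 3): e=[14,10,72] → X
    (6,1)@(13, 3): e=[22,2,72] → X
    (7,1)@(15, 3): e=[30,-6,72] → .
    (1,2)@(3, 5): e=[2,70,24] → X
    (2,2)@(5, 5): e=[10,62,24] → X
    (3,2)@(7, 5): e=[18,54,24] → X
    (7,2)@(15, 5): e=[50,22,24] → X
    (8,2)@(17, 5): e=[58,14,24] → X
    (9,2)@(19, 5): e=[66,6,24] → X
    (10,2)@(21, 5): e=[74,-2,24] → .
    (1,3)@(3, 7): e=[22,98,-24] → .
  covered (12 px):
    . . . . . . . . . . . .
    . . . . X X X . . . . .
    . X X X X X X X X X . .
    . . . . . . . . . . . .
    . . . . . . . . . . . .
    . . . . . . . . . . . .
    . . . . . . . . . . . .
    . . . . . . . . . . . .
    . . . . . . . . . . . .
    . . . . . . . . . . . .
    . . . . . . . . . . . .

Answer: [[2,1],[3,1],[2,2],[3,2],[4,2],[5,2],[6,2],[1,3],[2,3],[3,3],[4,3],[5,3],[6,3],[1,4],[2,4],[3,4],[0,5]]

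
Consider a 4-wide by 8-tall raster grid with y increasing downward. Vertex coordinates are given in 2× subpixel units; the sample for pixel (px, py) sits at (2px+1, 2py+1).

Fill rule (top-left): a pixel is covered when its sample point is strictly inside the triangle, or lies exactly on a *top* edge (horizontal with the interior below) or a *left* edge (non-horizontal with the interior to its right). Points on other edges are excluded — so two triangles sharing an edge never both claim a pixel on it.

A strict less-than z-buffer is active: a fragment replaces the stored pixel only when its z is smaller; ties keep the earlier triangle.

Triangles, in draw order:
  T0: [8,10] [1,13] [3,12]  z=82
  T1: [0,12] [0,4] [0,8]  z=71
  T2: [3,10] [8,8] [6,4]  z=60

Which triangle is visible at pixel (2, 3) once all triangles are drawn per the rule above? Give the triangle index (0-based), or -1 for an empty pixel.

T0:
  2·area = 1
  edge (8, 10)→(1, 13): d=(-7,3) right/bottom  bias=-1
  edge (1, 13)→(3, 12): d=(2,-1) top-left  bias=+0
  edge (3, 12)→(8, 10): d=(5,-2) top-left  bias=+0
    (2,5)@(5, 11): e=[2,0,-1] → ·  [on edge]
    (0,6)@(1, 13): e=[0,0,1] → ·  [on edge]
  covered (0 px):
    · · · ·
    · · · ·
    · · · ·
    · · · ·
    · · · ·
    · · · ·
    · · · ·
    · · · ·
T1:
  degenerate (2·area = 0) — covers nothing
T2:
  2·area = 24  (B↔C swapped to make it positive)
  edge (3, 10)→(6, 4): d=(3,-6) top-left  bias=+0
  edge (6, 4)→(8, 8): d=(2,4) right/bottom  bias=-1
  edge (8, 8)→(3, 10): d=(-5,2) right/bottom  bias=-1
    (2,3)@(5, 7): e=[3,10,11] → █
    (3,3)@(7, 7): e=[15,2,7] → █
    (2,4)@(5, 9): e=[9,14,1] → █
    (3,4)@(7, 9): e=[21,6,-3] → ·
    (2,5)@(5, 11): e=[15,18,-9] → ·
  covered (3 px):
    · · · ·
    · · · ·
    · · · ·
    · · █ █
    · · █ ·
    · · · ·
    · · · ·
    · · · ·

Z-buffer (winner per pixel, '.' = empty):
  . . . .
  . . . .
  . . . .
  . . 2 2
  . . 2 .
  . . . .
  . . . .
  . . . .

Answer: 2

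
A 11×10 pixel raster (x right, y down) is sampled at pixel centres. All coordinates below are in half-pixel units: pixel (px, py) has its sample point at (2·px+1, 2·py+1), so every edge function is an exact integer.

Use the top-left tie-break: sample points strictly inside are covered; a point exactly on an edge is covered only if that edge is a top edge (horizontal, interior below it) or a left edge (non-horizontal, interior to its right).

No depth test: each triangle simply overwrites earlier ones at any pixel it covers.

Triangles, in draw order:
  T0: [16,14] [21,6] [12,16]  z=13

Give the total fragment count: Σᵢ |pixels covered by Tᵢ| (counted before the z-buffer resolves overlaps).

T0:
  2·area = 22  (B↔C swapped to make it positive)
  edge (16, 14)→(12, 16): d=(-4,2) right/bottom  bias=-1
  edge (12, 16)→(21, 6): d=(9,-10) top-left  bias=+0
  edge (21, 6)→(16, 14): d=(-5,8) right/bottom  bias=-1
    (9,4)@(19, 9): e=[14,7,1] → X
    (10,4)@(21, 9): e=[10,27,-15] → .
    (8,5)@(17, 11): e=[10,5,7] → X
    (9,5)@(19, 11): e=[6,25,-9] → .
    (7,6)@(15, 13): e=[6,3,13] → X
    (8,6)@(17, 13): e=[2,23,-3] → .
    (6,7)@(13, 15): e=[2,1,19] → X
    (7,7)@(15, 15): e=[-2,21,3] → .
    (6,8)@(13, 17): e=[-6,19,9] → .
  covered (4 px):
    . . . . . . . . . . .
    . . . . . . . . . . .
    . . . . . . . . . . .
    . . . . . . . . . . .
    . . . . . . . . . X .
    . . . . . . . . X . .
    . . . . . . . X . . .
    . . . . . . X . . . .
    . . . . . . . . . . .
    . . . . . . . . . . .

Final: 4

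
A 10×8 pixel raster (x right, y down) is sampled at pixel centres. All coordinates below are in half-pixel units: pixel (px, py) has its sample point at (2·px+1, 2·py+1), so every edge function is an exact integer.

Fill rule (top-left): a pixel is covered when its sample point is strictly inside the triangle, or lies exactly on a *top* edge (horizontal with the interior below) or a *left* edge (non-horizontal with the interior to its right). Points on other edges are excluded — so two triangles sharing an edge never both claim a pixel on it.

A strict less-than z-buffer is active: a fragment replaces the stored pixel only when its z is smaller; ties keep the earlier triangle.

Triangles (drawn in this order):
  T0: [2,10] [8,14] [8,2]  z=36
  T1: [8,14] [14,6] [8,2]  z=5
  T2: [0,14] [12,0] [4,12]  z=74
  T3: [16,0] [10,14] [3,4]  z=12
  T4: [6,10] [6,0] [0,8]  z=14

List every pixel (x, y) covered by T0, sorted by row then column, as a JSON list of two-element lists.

T0:
  2·area = 72  (B↔C swapped to make it positive)
  edge (2, 10)→(8, 2): d=(6,-8) top-left  bias=+0
  edge (8, 2)→(8, 14): d=(0,12) right/bottom  bias=-1
  edge (8, 14)→(2, 10): d=(-6,-4) top-left  bias=+0
    (3,2)@(7, 5): e=[10,12,50] → X
    (4,2)@(9, 5): e=[26,-12,58] → .
    (2,3)@(5, 7): e=[6,36,30] → X
    (4,3)@(9, 7): e=[38,-12,46] → .
    (1,4)@(3, 9): e=[2,60,10] → X
    (4,4)@(9, 9): e=[50,-12,34] → .
    (1,5)@(3, 11): e=[14,60,-2] → .
    (2,5)@(5, 11): e=[30,36,6] → X
    (4,5)@(9, 11): e=[62,-12,22] → .
    (2,6)@(5, 13): e=[42,36,-6] → .
    (3,6)@(7, 13): e=[58,12,2] → X
    (4,6)@(9, 13): e=[74,-12,10] → .
  covered (9 px):
    . . . . . . . . . .
    . . . . . . . . . .
    . . . X . . . . . .
    . . X X . . . . . .
    . X X X . . . . . .
    . . X X . . . . . .
    . . . X . . . . . .
    . . . . . . . . . .
T1:
  2·area = 72  (B↔C swapped to make it positive)
  edge (8, 14)→(8, 2): d=(0,-12) top-left  bias=+0
  edge (8, 2)→(14, 6): d=(6,4) right/bottom  bias=-1
  edge (14, 6)→(8, 14): d=(-6,8) right/bottom  bias=-1
    (4,1)@(9, 3): e=[12,2,58] → X
    (5,1)@(11, 3): e=[36,-6,42] → .
    (4,2)@(9, 5): e=[12,14,46] → X
    (5,2)@(11, 5): e=[36,6,30] → X
    (6,2)@(13, 5): e=[60,-2,14] → .
    (4,3)@(9, 7): e=[12,26,34] → X
    (6,3)@(13, 7): e=[60,10,2] → X
    (7,3)@(15, 7): e=[84,2,-14] → .
    (4,4)@(9, 9): e=[12,38,22] → X
    (6,4)@(13, 9): e=[60,22,-10] → .
    (4,5)@(9, 11): e=[12,50,10] → X
    (5,5)@(11, 11): e=[36,42,-6] → .
  covered (9 px):
    . . . . . . . . . .
    . . . . X . . . . .
    . . . . X X . . . .
    . . . . X X X . . .
    . . . . X X . . . .
    . . . . X . . . . .
    . . . . . . . . . .
    . . . . . . . . . .
T2:
  2·area = 32
  edge (0, 14)→(12, 0): d=(12,-14) top-left  bias=+0
  edge (12, 0)→(4, 12): d=(-8,12) right/bottom  bias=-1
  edge (4, 12)→(0, 14): d=(-4,2) right/bottom  bias=-1
    (3,3)@(7, 7): e=[14,4,14] → X
    (4,3)@(9, 7): e=[42,-20,10] → .
    (2,4)@(5, 9): e=[10,12,10] → X
    (3,4)@(7, 9): e=[38,-12,6] → .
    (1,5)@(3, 11): e=[6,20,6] → X
    (2,5)@(5, 11): e=[34,-4,2] → .
    (0,6)@(1, 13): e=[2,28,2] → X
    (1,6)@(3, 13): e=[30,4,-2] → .
    (0,7)@(1, 15): e=[26,12,-6] → .
  covered (4 px):
    . . . . . . . . . .
    . . . . . . . . . .
    . . . . . . . . . .
    . . . X . . . . . .
    . . X . . . . . . .
    . X . . . . . . . .
    X . . . . . . . . .
    . . . . . . . . . .
T3:
  2·area = 158
  edge (16, 0)→(10, 14): d=(-6,14) right/bottom  bias=-1
  edge (10, 14)→(3, 4): d=(-7,-10) top-left  bias=+0
  edge (3, 4)→(16, 0): d=(13,-4) top-left  bias=+0
    (6,0)@(13, 1): e=[36,121,1] → X
    (7,0)@(15, 1): e=[8,141,9] → X
    (8,0)@(17, 1): e=[-20,161,17] → .
    (3,1)@(7, 3): e=[108,47,3] → X
    (4,1)@(9, 3): e=[80,67,11] → X
    (5,1)@(11, 3): e=[52,87,19] → X
    (7,1)@(15, 3): e=[-4,127,35] → .
    (2,2)@(5, 5): e=[124,13,21] → X
    (7,2)@(15, 5): e=[-16,113,61] → .
    (2,3)@(5, 7): e=[112,-1,47] → .
    (3,3)@(7, 7): e=[84,19,55] → X
    (6,3)@(13, 7): e=[0,79,79] → .  [on edge]
  covered (19 px):
    . . . . . . X X . .
    . . . X X X X . . .
    . . X X X X X . . .
    . . . X X X . . . .
    . . . X X X . . . .
    . . . . X X . . . .
    . . . . . . . . . .
    . . . . . . . . . .
T4:
  2·area = 60  (B↔C swapped to make it positive)
  edge (6, 10)→(0, 8): d=(-6,-2) top-left  bias=+0
  edge (0, 8)→(6, 0): d=(6,-8) top-left  bias=+0
  edge (6, 0)→(6, 10): d=(0,10) right/bottom  bias=-1
    (2,1)@(5, 3): e=[40,10,10] → X
    (3,1)@(7, 3): e=[44,26,-10] → .
    (1,2)@(3, 5): e=[24,6,30] → X
    (3,2)@(7, 5): e=[32,38,-10] → .
    (0,3)@(1, 7): e=[8,2,50] → X
    (3,3)@(7, 7): e=[20,50,-10] → .
    (0,4)@(1, 9): e=[-4,14,50] → .
    (1,4)@(3, 9): e=[0,30,30] → X  [on edge]
    (3,4)@(7, 9): e=[8,62,-10] → .
    (1,5)@(3, 11): e=[-12,42,30] → .
    (2,5)@(5, 11): e=[-8,58,10] → .
    (4,5)@(9, 11): e=[0,90,-30] → .  [on edge]
    (7,6)@(15, 13): e=[0,150,-90] → .  [on edge]
  covered (8 px):
    . . . . . . . . . .
    . . X . . . . . . .
    . X X . . . . . . .
    X X X . . . . . . .
    . X X . . . . . . .
    . . . . . . . . . .
    . . . . . . . . . .
    . . . . . . . . . .

Final: [[3,2],[2,3],[3,3],[1,4],[2,4],[3,4],[2,5],[3,5],[3,6]]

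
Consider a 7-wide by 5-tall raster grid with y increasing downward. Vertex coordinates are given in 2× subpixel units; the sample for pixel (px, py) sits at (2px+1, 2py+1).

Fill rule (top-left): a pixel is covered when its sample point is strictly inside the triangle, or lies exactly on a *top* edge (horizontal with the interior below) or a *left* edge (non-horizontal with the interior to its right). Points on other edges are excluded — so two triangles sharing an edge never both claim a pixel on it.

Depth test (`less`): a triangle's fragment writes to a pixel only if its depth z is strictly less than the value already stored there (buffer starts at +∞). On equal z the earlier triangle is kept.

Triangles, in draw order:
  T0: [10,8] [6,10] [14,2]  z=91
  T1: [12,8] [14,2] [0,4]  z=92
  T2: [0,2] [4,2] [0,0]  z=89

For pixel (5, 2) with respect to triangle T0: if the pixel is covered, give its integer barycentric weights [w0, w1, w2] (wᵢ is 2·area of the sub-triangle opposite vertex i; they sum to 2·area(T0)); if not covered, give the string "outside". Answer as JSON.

T0:
  2·area = 16
  edge (10, 8)→(6, 10): d=(-4,2) right/bottom  bias=-1
  edge (6, 10)→(14, 2): d=(8,-8) top-left  bias=+0
  edge (14, 2)→(10, 8): d=(-4,6) right/bottom  bias=-1
    (6,1)@(13, 3): e=[14,0,2] → █  [on edge]
    (5,2)@(11, 5): e=[10,0,6] → █  [on edge]
    (6,2)@(13, 5): e=[6,16,-6] → ·
    (4,3)@(9, 7): e=[6,0,10] → █  [on edge]
    (5,3)@(11, 7): e=[2,16,-2] → ·
    (3,4)@(7, 9): e=[2,0,14] → █  [on edge]
    (4,4)@(9, 9): e=[-2,16,2] → ·
  covered (4 px):
    · · · · · · ·
    · · · · · · █
    · · · · · █ ·
    · · · · █ · ·
    · · · █ · · ·
T1:
  2·area = 80  (B↔C swapped to make it positive)
  edge (12, 8)→(0, 4): d=(-12,-4) top-left  bias=+0
  edge (0, 4)→(14, 2): d=(14,-2) top-left  bias=+0
  edge (14, 2)→(12, 8): d=(-2,6) right/bottom  bias=-1
    (3,1)@(7, 3): e=[40,0,40] → █  [on edge]
    (4,1)@(9, 3): e=[48,4,28] → █
    (5,1)@(11, 3): e=[56,8,16] → █
    (6,1)@(13, 3): e=[64,12,4] → █
    (1,2)@(3, 5): e=[0,20,60] → █  [on edge]
    (2,2)@(5, 5): e=[8,24,48] → █
    (6,2)@(13, 5): e=[40,40,0] → ·  [on edge]
    (1,3)@(3, 7): e=[-24,48,56] → ·
    (2,3)@(5, 7): e=[-16,52,44] → ·
    (3,3)@(7, 7): e=[-8,56,32] → ·
    (4,3)@(9, 7): e=[0,60,20] → █  [on edge]
    (6,3)@(13, 7): e=[16,68,-4] → ·
  covered (11 px):
    · · · · · · ·
    · · · █ █ █ █
    · █ █ █ █ █ ·
    · · · · █ █ ·
    · · · · · · ·
T2:
  2·area = 8  (B↔C swapped to make it positive)
  edge (0, 2)→(0, 0): d=(0,-2) top-left  bias=+0
  edge (0, 0)→(4, 2): d=(4,2) right/bottom  bias=-1
  edge (4, 2)→(0, 2): d=(-4,0) right/bottom  bias=-1
    (0,0)@(1, 1): e=[2,2,4] → █
    (1,0)@(3, 1): e=[6,-2,4] → ·
    (0,1)@(1, 3): e=[2,10,-4] → ·
  covered (1 px):
    █ · · · · · ·
    · · · · · · ·
    · · · · · · ·
    · · · · · · ·
    · · · · · · ·

Result: [0,6,10]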